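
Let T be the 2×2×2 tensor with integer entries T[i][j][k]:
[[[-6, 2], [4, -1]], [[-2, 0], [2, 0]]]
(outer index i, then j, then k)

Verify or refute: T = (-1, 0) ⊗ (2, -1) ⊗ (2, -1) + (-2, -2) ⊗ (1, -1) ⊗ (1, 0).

Yes

Reconstruct entrywise from the claimed factors. For example, T[1,0,1] = 0 and Σₗ aₗ[1]bₗ[0]cₗ[1] = (0)·(2)·(-1) + (-2)·(1)·(0) = 0; checking all 8 entries, every one matches. The claim holds.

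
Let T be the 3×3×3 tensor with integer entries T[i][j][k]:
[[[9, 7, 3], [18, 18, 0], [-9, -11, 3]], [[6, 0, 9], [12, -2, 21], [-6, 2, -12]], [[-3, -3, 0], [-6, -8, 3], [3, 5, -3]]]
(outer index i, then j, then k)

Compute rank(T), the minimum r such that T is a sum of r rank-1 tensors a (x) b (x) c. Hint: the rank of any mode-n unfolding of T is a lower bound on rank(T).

2

Lower bound: the mode-3 unfolding of T (rows indexed by k, columns by (i,j) = (0,0), (0,1), (0,2), (1,0), (1,1), (1,2), (2,0), (2,1), (2,2)) is [[9, 18, -9, 6, 12, -6, -3, -6, 3], [7, 18, -11, 0, -2, 2, -3, -8, 5], [3, 0, 3, 9, 21, -12, 0, 3, -3]].
There the 2×2 minor on rows k ∈ {0, 1}, columns (i,j) ∈ {(0,0), (0,1)} is det [[9, 18], [7, 18]] = 36 ≠ 0, so this unfolding has rank ≥ 2; CP rank is at least every unfolding rank, so rank(T) ≥ 2. (This is only a lower bound: in general the CP rank may exceed every unfolding rank, so we still need to exhibit 2 rank-1 terms summing to T.)
Upper bound — finding two terms. Write S_k = T[:,:,k] for the frontal slices: S₀ = [[9, 18, -9], [6, 12, -6], [-3, -6, 3]], S₁ = [[7, 18, -11], [0, -2, 2], [-3, -8, 5]], S₂ = [[3, 0, 3], [9, 21, -12], [0, 3, -3]].
If T = a₁ (x) b₁ (x) c₁ + a₂ (x) b₂ (x) c₂ then each S_k = c₁[k]·a₁b₁ᵀ + c₂[k]·a₂b₂ᵀ. S₀ and S₁ are linearly independent, so a₁b₁ᵀ and a₂b₂ᵀ must span the same plane of matrices: they are the rank-1 matrices of the form x·S₀ + y·S₁.
The 2×2 minor of x·S₀ + y·S₁ on rows {0,1}, columns {0,1} is −42·xy − 14·y² = (-14)·(y)(3·x + y), vanishing at (x:y) = (1:0) and (1:-3).
M₁ = S₀ = [[9, 18, -9], [6, 12, -6], [-3, -6, 3]] = 3·[3, 2, -1][1, 2, -1]ᵀ and M₂ = S₀ − 3·S₁ = [[-12, -36, 24], [6, 18, -12], [6, 18, -12]] = (-6)·[2, -1, -1][1, 3, -2]ᵀ, so take a₁ = [3, 2, -1], b₁ = [1, 2, -1], a₂ = [2, -1, -1], b₂ = [1, 3, -2].
Each slice is an integer combination of E₁ = a₁b₁ᵀ and E₂ = a₂b₂ᵀ: S₀ = 3·E₁, S₁ = E₁ + 2·E₂, S₂ = 3·E₁ − 3·E₂; reading off coefficients, c₁ = [3, 1, 3] and c₂ = [0, 2, -3].
Hence T = [3, 2, -1] (x) [1, 2, -1] (x) [3, 1, 3] + [2, -1, -1] (x) [1, 3, -2] (x) [0, 2, -3], so rank(T) ≤ 2.
These bounds meet, so rank(T) = 2.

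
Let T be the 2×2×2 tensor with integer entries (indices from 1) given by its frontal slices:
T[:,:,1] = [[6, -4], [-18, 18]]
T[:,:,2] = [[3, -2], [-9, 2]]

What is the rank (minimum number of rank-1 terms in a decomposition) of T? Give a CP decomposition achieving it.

rank(T) = 2

Lower bound: in the mode-2 unfolding of T (rows indexed by j, columns by (i,k)) the 2×2 minor on rows j ∈ {1, 2}, columns (i,k) ∈ {(1,1), (2,1)} is det [[6, -18], [-4, 18]] = 36 ≠ 0, so that unfolding has rank ≥ 2 and hence rank(T) ≥ 2 (CP rank is at least every unfolding rank, though it can be larger).
Upper bound: with S_k = T[:,:,k], the two rank-1 terms a₁b₁ᵀ, a₂b₂ᵀ are the rank-1 members of the pencil x·S₁ + y·S₂.
det(x·S₁ + y·S₂) is 36·x² − 6·xy − 12·y² = 6·(3·x − 2·y)(2·x + y), vanishing at (x:y) = (2:3) and (1:-2).
M₁ = 2·S₁ + 3·S₂ = [[21, -14], [-63, 42]] = 7·(1, -3)(3, -2)ᵀ and M₂ = S₁ − 2·S₂ = [[0, 0], [0, 14]] = 14·(0, 1)(0, 1)ᵀ, so take a₁ = (1, -3), b₁ = (3, -2), a₂ = (0, 1), b₂ = (0, 1).
Each slice is an integer combination of E₁ = a₁b₁ᵀ and E₂ = a₂b₂ᵀ: S₁ = 2·E₁ + 6·E₂, S₂ = E₁ − 4·E₂; reading off coefficients, c₁ = (2, 1) and c₂ = (6, -4).
Hence T = (1, -3) ⊗ (3, -2) ⊗ (2, 1) + (0, 1) ⊗ (0, 1) ⊗ (6, -4), so rank(T) ≤ 2.
These bounds meet, so rank(T) = 2.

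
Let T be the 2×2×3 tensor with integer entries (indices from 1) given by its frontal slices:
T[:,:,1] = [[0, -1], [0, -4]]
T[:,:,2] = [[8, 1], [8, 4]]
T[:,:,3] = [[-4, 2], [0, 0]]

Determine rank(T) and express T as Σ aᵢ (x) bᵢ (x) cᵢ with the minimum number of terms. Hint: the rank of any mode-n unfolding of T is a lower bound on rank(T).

Lower bound: the mode-3 unfolding of T (rows indexed by k, columns by (i,j) = (1,1), (1,2), (2,1), (2,2)) is [[0, -1, 0, -4], [8, 1, 8, 4], [-4, 2, 0, 0]].
There the 3×3 minor on rows k ∈ {1, 2, 3}, columns (i,j) ∈ {(1,1), (1,2), (2,1)} is det [[0, -1, 0], [8, 1, 8], [-4, 2, 0]] = 32 ≠ 0, so this unfolding has rank ≥ 3; CP rank is at least every unfolding rank, so rank(T) ≥ 3. (Flattening ranks never certify an upper bound on CP rank; for that we must actually write T with 3 rank-1 terms.)
Upper bound: T is a sum of 3 rank-1 terms, T = [1, 0] (x) [2, -1] (x) [-1, 1, -2] + [1, 1] (x) [1, 0] (x) [4, 4, 0] + [1, 2] (x) [1, 1] (x) [-2, 2, 0] (written with every a and b primitive with positive leading entry and the scale carried by c; CP decompositions are not unique, and this one is verified by expanding entrywise), so rank(T) ≤ 3.
These bounds meet, so rank(T) = 3.

rank(T) = 3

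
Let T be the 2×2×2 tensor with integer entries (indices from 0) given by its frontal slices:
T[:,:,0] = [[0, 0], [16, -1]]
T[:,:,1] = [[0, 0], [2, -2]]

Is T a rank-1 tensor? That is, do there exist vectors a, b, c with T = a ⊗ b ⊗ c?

No

The mode-2 unfolding of T (rows indexed by j, columns by (i,k) = (0,0), (0,1), (1,0), (1,1)) is [[0, 0, 16, 2], [0, 0, -1, -2]].
There the 2×2 minor on rows j ∈ {0, 1}, columns (i,k) ∈ {(1,0), (1,1)} is det [[16, 2], [-1, -2]] = -30 ≠ 0, so this unfolding has rank ≥ 2; CP rank is at least every unfolding rank, so rank(T) ≥ 2.
In particular rank(T) ≥ 2 > 1, so T is not rank-1.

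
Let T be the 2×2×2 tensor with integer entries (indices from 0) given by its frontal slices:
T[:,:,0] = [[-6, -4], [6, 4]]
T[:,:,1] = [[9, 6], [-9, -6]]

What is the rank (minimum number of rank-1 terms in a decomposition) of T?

Lower bound: T ≠ 0 (e.g. T[0,0,0] = -6), so rank(T) ≥ 1.
Upper bound: the mode-1 fibre T[:,0,0] = [-6, 6] gives a = (1, -1) (primitive direction); the mode-2 fibre T[0,:,0] = [-6, -4] gives b = (3, 2); then c[k] = T[0,0,k] / (a[0]·b[0]) = [-6, 9] / 3 = (-2, 3).
Expanding (1, -1) (x) (3, 2) (x) (-2, 3) reproduces all 8 entries of T, so T = (1, -1) (x) (3, 2) (x) (-2, 3) and rank(T) ≤ 1.
These bounds meet, so rank(T) = 1.

1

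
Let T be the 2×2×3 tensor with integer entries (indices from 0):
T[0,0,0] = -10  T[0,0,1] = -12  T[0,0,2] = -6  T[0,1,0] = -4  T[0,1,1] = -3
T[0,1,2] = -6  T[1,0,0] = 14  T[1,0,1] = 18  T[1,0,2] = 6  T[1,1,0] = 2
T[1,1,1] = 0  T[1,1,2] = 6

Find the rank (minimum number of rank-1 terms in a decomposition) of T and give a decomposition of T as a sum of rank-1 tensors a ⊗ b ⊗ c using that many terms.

Lower bound: in the mode-1 unfolding of T (rows indexed by i, columns by (j,k)) the 2×2 minor on rows i ∈ {0, 1}, columns (j,k) ∈ {(0,0), (0,1)} is det [[-10, -12], [14, 18]] = -12 ≠ 0, so that unfolding has rank ≥ 2 and hence rank(T) ≥ 2 (CP rank is at least every unfolding rank, though it can be larger).
Upper bound: with S_k = T[:,:,k], the two rank-1 terms a₁b₁ᵀ, a₂b₂ᵀ are the rank-1 members of the pencil x·S₀ + y·S₁.
det(x·S₀ + y·S₁) is 36·x² + 90·xy + 54·y² = 18·(2·x + 3·y)(x + y), vanishing at (x:y) = (3:-2) and (1:-1).
M₁ = 3·S₀ − 2·S₁ = [[-6, -6], [6, 6]] = (-6)·[1, -1][1, 1]ᵀ and M₂ = S₀ − S₁ = [[2, -1], [-4, 2]] = [1, -2][2, -1]ᵀ, so take a₁ = [1, -1], b₁ = [1, 1], a₂ = [1, -2], b₂ = [2, -1].
Each slice is an integer combination of E₁ = a₁b₁ᵀ and E₂ = a₂b₂ᵀ: S₀ = −6·E₁ − 2·E₂, S₁ = −6·E₁ − 3·E₂, S₂ = −6·E₁; reading off coefficients, c₁ = [-6, -6, -6] and c₂ = [-2, -3, 0].
Hence T = [1, -1] ⊗ [1, 1] ⊗ [-6, -6, -6] + [1, -2] ⊗ [2, -1] ⊗ [-2, -3, 0], so rank(T) ≤ 2.
These bounds meet, so rank(T) = 2.

rank(T) = 2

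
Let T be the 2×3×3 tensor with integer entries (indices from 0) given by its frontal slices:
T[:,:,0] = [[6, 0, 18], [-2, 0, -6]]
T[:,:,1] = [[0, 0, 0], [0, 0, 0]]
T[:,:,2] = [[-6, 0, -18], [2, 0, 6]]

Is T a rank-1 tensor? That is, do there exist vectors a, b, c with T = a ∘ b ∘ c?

If T = a ∘ b ∘ c then every fibre of T is a multiple of the corresponding factor, so read the factors off the fibres through the nonzero entry T[0,0,0] = 6.
The mode-1 fibre T[:,0,0] = [6, -2] gives a = (3, -1) (primitive direction); the mode-2 fibre T[0,:,0] = [6, 0, 18] gives b = (1, 0, 3); then c[k] = T[0,0,k] / (a[0]·b[0]) = [6, 0, -6] / 3 = (2, 0, -2).
Expanding (3, -1) ∘ (1, 0, 3) ∘ (2, 0, -2) reproduces all 18 entries of T, so T = (3, -1) ∘ (1, 0, 3) ∘ (2, 0, -2) and rank(T) ≤ 1.
Equivalently every frontal slice T[:,:,k] is c[k] times the rank-1 matrix (3, -1) ∘ (1, 0, 3). So T has rank 1 (it is nonzero).

Yes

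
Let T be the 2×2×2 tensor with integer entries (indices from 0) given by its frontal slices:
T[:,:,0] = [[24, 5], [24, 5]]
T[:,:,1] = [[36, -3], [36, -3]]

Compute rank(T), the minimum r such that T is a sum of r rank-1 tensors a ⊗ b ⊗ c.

2

Lower bound: the mode-3 unfolding of T (rows indexed by k, columns by (i,j) = (0,0), (0,1), (1,0), (1,1)) is [[24, 5, 24, 5], [36, -3, 36, -3]].
There the 2×2 minor on rows k ∈ {0, 1}, columns (i,j) ∈ {(0,0), (0,1)} is det [[24, 5], [36, -3]] = -252 ≠ 0, so this unfolding has rank ≥ 2; CP rank is at least every unfolding rank, so rank(T) ≥ 2. (Unfolding ranks only ever bound the CP rank from below — rank(T) can be strictly larger than all of them — so the matching upper bound has to come from an explicit 2-term decomposition.)
Upper bound — finding two terms. Every mode-1 slice of T is a multiple of one matrix: T[i,:,:] = a[i]·M with a = [1, 1] and M = [[24, 36], [5, -3]] (rows indexed by j, columns by k). So it suffices to write M as a sum of two rank-1 matrices.
Splitting M by its rows (j = 0, 1), M = [1, 0][24, 36]ᵀ + [0, 1][5, -3]ᵀ.
Hence T = [1, 1] ⊗ [1, 0] ⊗ [24, 36] + [1, 1] ⊗ [0, 1] ⊗ [5, -3], so rank(T) ≤ 2.
These bounds meet, so rank(T) = 2.
Check entry T[1,1,1] = -3: (1)·(0)·(36) + (1)·(1)·(-3) = -3.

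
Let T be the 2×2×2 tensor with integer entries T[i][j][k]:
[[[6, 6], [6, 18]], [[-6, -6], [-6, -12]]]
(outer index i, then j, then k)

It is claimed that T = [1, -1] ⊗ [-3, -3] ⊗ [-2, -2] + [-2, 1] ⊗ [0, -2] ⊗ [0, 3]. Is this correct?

Yes

Reconstruct entrywise from the claimed factors. For example, T[0,0,1] = 6 and Σₗ aₗ[0]bₗ[0]cₗ[1] = (1)·(-3)·(-2) + (-2)·(0)·(3) = 6; checking all 8 entries, every one matches. The claim holds.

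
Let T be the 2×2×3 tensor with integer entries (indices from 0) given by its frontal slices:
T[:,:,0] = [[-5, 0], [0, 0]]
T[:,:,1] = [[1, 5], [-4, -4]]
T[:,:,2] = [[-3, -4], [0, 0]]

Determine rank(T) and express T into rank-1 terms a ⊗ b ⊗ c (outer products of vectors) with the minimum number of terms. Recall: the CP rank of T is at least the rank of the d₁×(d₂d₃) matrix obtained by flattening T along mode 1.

rank(T) = 3

Lower bound: the mode-3 unfolding of T (rows indexed by k, columns by (i,j) = (0,0), (0,1), (1,0), (1,1)) is [[-5, 0, 0, 0], [1, 5, -4, -4], [-3, -4, 0, 0]].
There the 3×3 minor on rows k ∈ {0, 1, 2}, columns (i,j) ∈ {(0,0), (0,1), (1,0)} is det [[-5, 0, 0], [1, 5, -4], [-3, -4, 0]] = 80 ≠ 0, so this unfolding has rank ≥ 3; CP rank is at least every unfolding rank, so rank(T) ≥ 3. (Flattening ranks never certify an upper bound on CP rank; for that we must actually write T with 3 rank-1 terms.)
Upper bound: T is a sum of 3 rank-1 terms, T = [1, -1] ⊗ [1, 1] ⊗ [0, 4, 0] + [1, 0] ⊗ [1, -2] ⊗ [-1, -1, 1] + [1, 0] ⊗ [2, 1] ⊗ [-2, -1, -2] (written with every a and b primitive with positive leading entry and the scale carried by c; CP decompositions are not unique, and this one is verified by expanding entrywise), so rank(T) ≤ 3.
These bounds meet, so rank(T) = 3.
Check entry T[1,0,0] = 0: (-1)·(1)·(0) + (0)·(1)·(-1) + (0)·(2)·(-2) = 0.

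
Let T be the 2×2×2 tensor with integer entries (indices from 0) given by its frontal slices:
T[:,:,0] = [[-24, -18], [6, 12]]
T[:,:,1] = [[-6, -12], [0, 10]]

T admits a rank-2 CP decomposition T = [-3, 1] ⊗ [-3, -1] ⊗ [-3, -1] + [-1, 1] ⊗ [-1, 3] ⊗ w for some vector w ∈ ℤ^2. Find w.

w = [3, 3]

Subtract the known terms from T to get the rank-1 residual R = [-1, 1] ⊗ [-1, 3] ⊗ w, so R[i,j,k] = a[i]·b[j]·w[k]. Pick indices with nonzero a[0]·b[0] = (-1)·(-1) = 1. Only the fibre through (0,0,·) is needed: R[0,0,:] = T[0,0,:] − Σₗ aₗ[0]bₗ[0]cₗ = [-24, -6] − (-3)·(-3)·[-3, -1] = [3, 3]. Then w[k] = R[0,0,k] / 1 for each k, giving w = [3, 3] / 1 = [3, 3].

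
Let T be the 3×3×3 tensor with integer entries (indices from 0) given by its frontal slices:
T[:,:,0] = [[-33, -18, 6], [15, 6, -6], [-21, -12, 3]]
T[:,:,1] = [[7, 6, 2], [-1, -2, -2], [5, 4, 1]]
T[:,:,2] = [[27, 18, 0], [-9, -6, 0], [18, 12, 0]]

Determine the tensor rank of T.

2

Lower bound: the mode-2 unfolding of T (rows indexed by j, columns by (i,k) = (0,0), (0,1), (0,2), (1,0), (1,1), (1,2), (2,0), (2,1), (2,2)) is [[-33, 7, 27, 15, -1, -9, -21, 5, 18], [-18, 6, 18, 6, -2, -6, -12, 4, 12], [6, 2, 0, -6, -2, 0, 3, 1, 0]].
There the 2×2 minor on rows j ∈ {0, 1}, columns (i,k) ∈ {(0,0), (0,1)} is det [[-33, 7], [-18, 6]] = -72 ≠ 0, so this unfolding has rank ≥ 2; CP rank is at least every unfolding rank, so rank(T) ≥ 2. (Unfolding ranks only ever bound the CP rank from below — rank(T) can be strictly larger than all of them — so the matching upper bound has to come from an explicit 2-term decomposition.)
Upper bound — finding two terms. Write S_k = T[:,:,k] for the frontal slices: S₀ = [[-33, -18, 6], [15, 6, -6], [-21, -12, 3]], S₁ = [[7, 6, 2], [-1, -2, -2], [5, 4, 1]], S₂ = [[27, 18, 0], [-9, -6, 0], [18, 12, 0]].
If T = a₁ (x) b₁ (x) c₁ + a₂ (x) b₂ (x) c₂ then each S_k = c₁[k]·a₁b₁ᵀ + c₂[k]·a₂b₂ᵀ. S₀ and S₁ are linearly independent, so a₁b₁ᵀ and a₂b₂ᵀ must span the same plane of matrices: they are the rank-1 matrices of the form x·S₀ + y·S₁.
The 2×2 minor of x·S₀ + y·S₁ on rows {0,1}, columns {0,1} is 72·x² − 8·y² = 8·(3·x − y)(3·x + y), vanishing at (x:y) = (1:3) and (1:-3).
M₁ = S₀ + 3·S₁ = [[-12, 0, 12], [12, 0, -12], [-6, 0, 6]] = (-6)·[2, -2, 1][1, 0, -1]ᵀ and M₂ = S₀ − 3·S₁ = [[-54, -36, 0], [18, 12, 0], [-36, -24, 0]] = (-6)·[3, -1, 2][3, 2, 0]ᵀ, so take a₁ = [2, -2, 1], b₁ = [1, 0, -1], a₂ = [3, -1, 2], b₂ = [3, 2, 0].
Each slice is an integer combination of E₁ = a₁b₁ᵀ and E₂ = a₂b₂ᵀ: S₀ = −3·E₁ − 3·E₂, S₁ = −E₁ + E₂, S₂ = 3·E₂; reading off coefficients, c₁ = [-3, -1, 0] and c₂ = [-3, 1, 3].
Hence T = [2, -2, 1] (x) [1, 0, -1] (x) [-3, -1, 0] + [3, -1, 2] (x) [3, 2, 0] (x) [-3, 1, 3], so rank(T) ≤ 2.
These bounds meet, so rank(T) = 2.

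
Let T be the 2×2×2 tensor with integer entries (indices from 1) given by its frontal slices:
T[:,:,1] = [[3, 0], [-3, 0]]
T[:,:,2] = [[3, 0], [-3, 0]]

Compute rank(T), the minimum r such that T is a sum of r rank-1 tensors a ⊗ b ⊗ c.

1

Lower bound: T ≠ 0 (e.g. T[1,1,1] = 3), so rank(T) ≥ 1.
Upper bound: the mode-1 fibre T[:,1,1] = [3, -3] gives a = [1, -1] (primitive direction); the mode-2 fibre T[1,:,1] = [3, 0] gives b = [1, 0]; then c[k] = T[1,1,k] / (a[1]·b[1]) = [3, 3] / 1 = [3, 3].
Expanding [1, -1] ⊗ [1, 0] ⊗ [3, 3] reproduces all 8 entries of T, so T = [1, -1] ⊗ [1, 0] ⊗ [3, 3] and rank(T) ≤ 1.
These bounds meet, so rank(T) = 1.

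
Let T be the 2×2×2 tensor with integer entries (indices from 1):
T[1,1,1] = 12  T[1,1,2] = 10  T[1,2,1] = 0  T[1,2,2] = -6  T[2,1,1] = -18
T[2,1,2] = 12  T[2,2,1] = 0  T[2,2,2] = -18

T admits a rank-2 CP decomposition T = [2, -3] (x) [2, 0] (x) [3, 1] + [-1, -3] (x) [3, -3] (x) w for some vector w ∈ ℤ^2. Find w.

Subtract the known terms from T to get the rank-1 residual R = [-1, -3] (x) [3, -3] (x) w, so R[i,j,k] = a[i]·b[j]·w[k]. Pick indices with nonzero a[1]·b[1] = (-1)·(3) = -3. Only the fibre through (1,1,·) is needed: R[1,1,:] = T[1,1,:] − Σₗ aₗ[1]bₗ[1]cₗ = [12, 10] − (2)·(2)·[3, 1] = [0, 6]. Then w[k] = R[1,1,k] / -3 for each k, giving w = [0, 6] / -3 = [0, -2].

w = [0, -2]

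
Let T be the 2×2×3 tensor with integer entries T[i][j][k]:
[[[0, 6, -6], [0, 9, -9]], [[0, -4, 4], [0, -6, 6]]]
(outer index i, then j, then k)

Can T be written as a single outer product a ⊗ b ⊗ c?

Yes

If T = a ⊗ b ⊗ c then every fibre of T is a multiple of the corresponding factor, so read the factors off the fibres through the nonzero entry T[0,0,1] = 6.
The mode-1 fibre T[:,0,1] = [6, -4] gives a = (3, -2) (primitive direction); the mode-2 fibre T[0,:,1] = [6, 9] gives b = (2, 3); then c[k] = T[0,0,k] / (a[0]·b[0]) = [0, 6, -6] / 6 = (0, 1, -1).
Expanding (3, -2) ⊗ (2, 3) ⊗ (0, 1, -1) reproduces all 12 entries of T, so T = (3, -2) ⊗ (2, 3) ⊗ (0, 1, -1) and rank(T) ≤ 1.
Equivalently every frontal slice T[:,:,k] is c[k] times the rank-1 matrix (3, -2) ⊗ (2, 3). So T has rank 1 (it is nonzero).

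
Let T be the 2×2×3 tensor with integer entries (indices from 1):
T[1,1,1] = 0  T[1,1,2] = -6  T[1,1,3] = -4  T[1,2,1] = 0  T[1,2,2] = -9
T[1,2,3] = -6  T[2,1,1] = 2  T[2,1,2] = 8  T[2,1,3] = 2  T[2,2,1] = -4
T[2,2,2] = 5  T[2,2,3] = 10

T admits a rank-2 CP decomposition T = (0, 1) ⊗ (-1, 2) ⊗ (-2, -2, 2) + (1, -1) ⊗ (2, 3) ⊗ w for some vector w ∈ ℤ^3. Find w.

w = (0, -3, -2)

Subtract the known terms from T to get the rank-1 residual R = (1, -1) ⊗ (2, 3) ⊗ w, so R[i,j,k] = a[i]·b[j]·w[k]. Pick indices with nonzero a[1]·b[1] = (1)·(2) = 2. Only the fibre through (1,1,·) is needed: R[1,1,:] = T[1,1,:] − Σₗ aₗ[1]bₗ[1]cₗ = [0, -6, -4] − (0)·(-1)·(-2, -2, 2) = [0, -6, -4]. Then w[k] = R[1,1,k] / 2 for each k, giving w = [0, -6, -4] / 2 = (0, -3, -2).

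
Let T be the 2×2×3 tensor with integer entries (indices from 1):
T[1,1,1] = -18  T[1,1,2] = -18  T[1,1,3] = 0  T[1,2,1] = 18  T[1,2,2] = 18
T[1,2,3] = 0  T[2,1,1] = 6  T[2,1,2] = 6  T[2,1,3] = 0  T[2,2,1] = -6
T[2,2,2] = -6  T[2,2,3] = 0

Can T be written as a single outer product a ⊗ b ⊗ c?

If T = a ⊗ b ⊗ c then every fibre of T is a multiple of the corresponding factor, so read the factors off the fibres through the nonzero entry T[1,1,1] = -18.
The mode-1 fibre T[:,1,1] = [-18, 6] gives a = [3, -1] (primitive direction); the mode-2 fibre T[1,:,1] = [-18, 18] gives b = [1, -1]; then c[k] = T[1,1,k] / (a[1]·b[1]) = [-18, -18, 0] / 3 = [-6, -6, 0].
Expanding [3, -1] ⊗ [1, -1] ⊗ [-6, -6, 0] reproduces all 12 entries of T, so T = [3, -1] ⊗ [1, -1] ⊗ [-6, -6, 0] and rank(T) ≤ 1.
Equivalently every frontal slice T[:,:,k] is c[k] times the rank-1 matrix [3, -1] ⊗ [1, -1]. So T has rank 1 (it is nonzero).

Yes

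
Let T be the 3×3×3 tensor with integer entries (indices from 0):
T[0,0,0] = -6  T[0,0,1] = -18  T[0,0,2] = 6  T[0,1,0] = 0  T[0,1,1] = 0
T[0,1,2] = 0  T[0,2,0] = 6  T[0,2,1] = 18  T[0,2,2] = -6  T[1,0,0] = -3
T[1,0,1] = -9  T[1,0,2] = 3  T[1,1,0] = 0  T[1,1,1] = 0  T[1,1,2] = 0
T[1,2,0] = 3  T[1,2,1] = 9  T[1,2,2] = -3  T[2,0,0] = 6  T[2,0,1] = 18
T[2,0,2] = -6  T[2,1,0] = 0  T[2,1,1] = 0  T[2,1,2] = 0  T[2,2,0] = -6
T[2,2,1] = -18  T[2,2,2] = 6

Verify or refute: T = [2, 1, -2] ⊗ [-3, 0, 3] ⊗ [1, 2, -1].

No

Reconstruct entry (0,0,1) from the claimed factors: Σₗ aₗ[0]bₗ[0]cₗ[1] = (2)·(-3)·(2) = -12, but T[0,0,1] = -18. The claim is false.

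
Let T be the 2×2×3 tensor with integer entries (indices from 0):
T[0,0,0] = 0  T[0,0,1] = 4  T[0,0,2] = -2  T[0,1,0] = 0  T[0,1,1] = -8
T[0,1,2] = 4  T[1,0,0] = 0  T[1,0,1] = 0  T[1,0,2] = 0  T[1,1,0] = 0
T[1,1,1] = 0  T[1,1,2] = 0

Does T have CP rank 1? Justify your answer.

Yes

If T = a ⊗ b ⊗ c then every fibre of T is a multiple of the corresponding factor, so read the factors off the fibres through the nonzero entry T[0,0,1] = 4.
The mode-1 fibre T[:,0,1] = [4, 0] gives a = (1, 0) (primitive direction); the mode-2 fibre T[0,:,1] = [4, -8] gives b = (1, -2); then c[k] = T[0,0,k] / (a[0]·b[0]) = [0, 4, -2] / 1 = (0, 4, -2).
Expanding (1, 0) ⊗ (1, -2) ⊗ (0, 4, -2) reproduces all 12 entries of T, so T = (1, 0) ⊗ (1, -2) ⊗ (0, 4, -2) and rank(T) ≤ 1.
Equivalently every frontal slice T[:,:,k] is c[k] times the rank-1 matrix (1, 0) ⊗ (1, -2). So T has rank 1 (it is nonzero).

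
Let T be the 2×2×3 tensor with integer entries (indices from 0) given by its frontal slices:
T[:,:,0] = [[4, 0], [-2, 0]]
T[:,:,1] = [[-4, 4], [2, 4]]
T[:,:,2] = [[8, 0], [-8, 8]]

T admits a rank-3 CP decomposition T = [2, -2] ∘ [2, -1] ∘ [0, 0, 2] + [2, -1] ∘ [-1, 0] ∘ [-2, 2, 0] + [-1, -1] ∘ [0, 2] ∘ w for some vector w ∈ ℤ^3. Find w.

w = [0, -2, -2]

Subtract the known terms from T to get the rank-1 residual R = [-1, -1] ∘ [0, 2] ∘ w, so R[i,j,k] = a[i]·b[j]·w[k]. Pick indices with nonzero a[0]·b[1] = (-1)·(2) = -2. Only the fibre through (0,1,·) is needed: R[0,1,:] = T[0,1,:] − Σₗ aₗ[0]bₗ[1]cₗ = [0, 4, 0] − (2)·(-1)·[0, 0, 2] − (2)·(0)·[-2, 2, 0] = [0, 4, 4]. Then w[k] = R[0,1,k] / -2 for each k, giving w = [0, 4, 4] / -2 = [0, -2, -2].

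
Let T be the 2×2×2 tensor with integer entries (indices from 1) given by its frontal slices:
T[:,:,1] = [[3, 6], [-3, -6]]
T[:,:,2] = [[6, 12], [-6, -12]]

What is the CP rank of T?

1

Lower bound: T ≠ 0 (e.g. T[1,1,1] = 3), so rank(T) ≥ 1.
Upper bound: the mode-1 fibre T[:,1,1] = [3, -3] gives a = [1, -1] (primitive direction); the mode-2 fibre T[1,:,1] = [3, 6] gives b = [1, 2]; then c[k] = T[1,1,k] / (a[1]·b[1]) = [3, 6] / 1 = [3, 6].
Expanding [1, -1] ⊗ [1, 2] ⊗ [3, 6] reproduces all 8 entries of T, so T = [1, -1] ⊗ [1, 2] ⊗ [3, 6] and rank(T) ≤ 1.
These bounds meet, so rank(T) = 1.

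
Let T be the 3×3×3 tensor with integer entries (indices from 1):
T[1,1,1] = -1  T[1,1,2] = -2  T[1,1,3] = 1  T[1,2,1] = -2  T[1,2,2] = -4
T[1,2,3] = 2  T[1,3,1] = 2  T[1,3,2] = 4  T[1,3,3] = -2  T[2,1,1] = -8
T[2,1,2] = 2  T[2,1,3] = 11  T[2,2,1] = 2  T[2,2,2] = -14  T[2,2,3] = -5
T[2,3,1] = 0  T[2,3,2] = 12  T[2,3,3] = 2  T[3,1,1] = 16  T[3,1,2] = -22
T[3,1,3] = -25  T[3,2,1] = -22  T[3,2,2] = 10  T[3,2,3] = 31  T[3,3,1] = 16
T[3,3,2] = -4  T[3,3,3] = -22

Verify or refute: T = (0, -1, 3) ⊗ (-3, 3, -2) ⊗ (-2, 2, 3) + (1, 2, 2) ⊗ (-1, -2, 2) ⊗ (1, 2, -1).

Reconstruct entrywise from the claimed factors. For example, T[1,3,2] = 4 and Σₗ aₗ[1]bₗ[3]cₗ[2] = (0)·(-2)·(2) + (1)·(2)·(2) = 4; checking all 27 entries, every one matches. The claim holds.

Yes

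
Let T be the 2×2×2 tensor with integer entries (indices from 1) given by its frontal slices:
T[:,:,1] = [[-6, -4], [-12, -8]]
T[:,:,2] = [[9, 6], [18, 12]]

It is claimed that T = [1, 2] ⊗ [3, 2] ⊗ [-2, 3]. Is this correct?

Reconstruct entrywise from the claimed factors. For example, T[1,2,1] = -4 and Σₗ aₗ[1]bₗ[2]cₗ[1] = (1)·(2)·(-2) = -4; checking all 8 entries, every one matches. The claim holds.

Yes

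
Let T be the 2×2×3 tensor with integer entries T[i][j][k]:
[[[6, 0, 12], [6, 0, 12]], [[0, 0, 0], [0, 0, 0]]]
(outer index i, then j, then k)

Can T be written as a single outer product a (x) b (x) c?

If T = a (x) b (x) c then every fibre of T is a multiple of the corresponding factor, so read the factors off the fibres through the nonzero entry T[0,0,0] = 6.
The mode-1 fibre T[:,0,0] = [6, 0] gives a = (1, 0) (primitive direction); the mode-2 fibre T[0,:,0] = [6, 6] gives b = (1, 1); then c[k] = T[0,0,k] / (a[0]·b[0]) = [6, 0, 12] / 1 = (6, 0, 12).
Expanding (1, 0) (x) (1, 1) (x) (6, 0, 12) reproduces all 12 entries of T, so T = (1, 0) (x) (1, 1) (x) (6, 0, 12) and rank(T) ≤ 1.
Equivalently every frontal slice T[:,:,k] is c[k] times the rank-1 matrix (1, 0) (x) (1, 1). So T has rank 1 (it is nonzero).

Yes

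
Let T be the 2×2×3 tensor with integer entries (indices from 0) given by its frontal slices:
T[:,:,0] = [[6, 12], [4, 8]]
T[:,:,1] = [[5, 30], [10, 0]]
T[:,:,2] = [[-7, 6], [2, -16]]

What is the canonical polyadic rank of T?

Lower bound: the mode-3 unfolding of T (rows indexed by k, columns by (i,j) = (0,0), (0,1), (1,0), (1,1)) is [[6, 12, 4, 8], [5, 30, 10, 0], [-7, 6, 2, -16]].
There the 2×2 minor on rows k ∈ {0, 1}, columns (i,j) ∈ {(0,0), (0,1)} is det [[6, 12], [5, 30]] = 120 ≠ 0, so this unfolding has rank ≥ 2; CP rank is at least every unfolding rank, so rank(T) ≥ 2. (Flattening ranks never certify an upper bound on CP rank; for that we must actually write T with 2 rank-1 terms.)
Upper bound — finding two terms. Write S_k = T[:,:,k] for the frontal slices: S₀ = [[6, 12], [4, 8]], S₁ = [[5, 30], [10, 0]], S₂ = [[-7, 6], [2, -16]].
If T = a₁ ⊗ b₁ ⊗ c₁ + a₂ ⊗ b₂ ⊗ c₂ then each S_k = c₁[k]·a₁b₁ᵀ + c₂[k]·a₂b₂ᵀ. S₀ and S₁ are linearly independent, so a₁b₁ᵀ and a₂b₂ᵀ must span the same plane of matrices: they are the rank-1 matrices of the form x·S₀ + y·S₁.
det(x·S₀ + y·S₁) is −200·xy − 300·y² = (-100)·(2·x + 3·y)(y), vanishing at (x:y) = (3:-2) and (1:0).
M₁ = 3·S₀ − 2·S₁ = [[8, -24], [-8, 24]] = 8·[1, -1][1, -3]ᵀ and M₂ = S₀ = [[6, 12], [4, 8]] = 2·[3, 2][1, 2]ᵀ, so take a₁ = [1, -1], b₁ = [1, -3], a₂ = [3, 2], b₂ = [1, 2].
Each slice is an integer combination of E₁ = a₁b₁ᵀ and E₂ = a₂b₂ᵀ: S₀ = 2·E₂, S₁ = −4·E₁ + 3·E₂, S₂ = −4·E₁ − E₂; reading off coefficients, c₁ = [0, -4, -4] and c₂ = [2, 3, -1].
Hence T = [1, -1] ⊗ [1, -3] ⊗ [0, -4, -4] + [3, 2] ⊗ [1, 2] ⊗ [2, 3, -1], so rank(T) ≤ 2.
These bounds meet, so rank(T) = 2.

2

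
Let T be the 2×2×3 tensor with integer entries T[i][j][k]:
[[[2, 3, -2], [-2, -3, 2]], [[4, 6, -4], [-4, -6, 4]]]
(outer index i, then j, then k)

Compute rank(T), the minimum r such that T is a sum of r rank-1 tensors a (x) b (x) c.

Lower bound: T ≠ 0 (e.g. T[0,0,0] = 2), so rank(T) ≥ 1.
Upper bound: the mode-1 fibre T[:,0,0] = [2, 4] gives a = [1, 2] (primitive direction); the mode-2 fibre T[0,:,0] = [2, -2] gives b = [1, -1]; then c[k] = T[0,0,k] / (a[0]·b[0]) = [2, 3, -2] / 1 = [2, 3, -2].
Expanding [1, 2] (x) [1, -1] (x) [2, 3, -2] reproduces all 12 entries of T, so T = [1, 2] (x) [1, -1] (x) [2, 3, -2] and rank(T) ≤ 1.
These bounds meet, so rank(T) = 1.

1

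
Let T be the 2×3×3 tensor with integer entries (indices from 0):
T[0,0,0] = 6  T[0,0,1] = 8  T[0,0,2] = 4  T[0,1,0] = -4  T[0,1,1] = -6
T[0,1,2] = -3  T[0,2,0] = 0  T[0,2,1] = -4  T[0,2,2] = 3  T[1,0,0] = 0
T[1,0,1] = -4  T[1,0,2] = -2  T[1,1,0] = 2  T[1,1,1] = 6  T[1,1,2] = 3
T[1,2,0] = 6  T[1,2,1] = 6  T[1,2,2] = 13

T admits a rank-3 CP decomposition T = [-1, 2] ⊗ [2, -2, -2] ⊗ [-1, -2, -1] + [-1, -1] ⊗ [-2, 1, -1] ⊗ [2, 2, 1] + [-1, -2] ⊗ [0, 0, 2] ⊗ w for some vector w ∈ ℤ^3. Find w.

Subtract the known terms from T to get the rank-1 residual R = [-1, -2] ⊗ [0, 0, 2] ⊗ w, so R[i,j,k] = a[i]·b[j]·w[k]. Pick indices with nonzero a[0]·b[2] = (-1)·(2) = -2. Only the fibre through (0,2,·) is needed: R[0,2,:] = T[0,2,:] − Σₗ aₗ[0]bₗ[2]cₗ = [0, -4, 3] − (-1)·(-2)·[-1, -2, -1] − (-1)·(-1)·[2, 2, 1] = [0, -2, 4]. Then w[k] = R[0,2,k] / -2 for each k, giving w = [0, -2, 4] / -2 = [0, 1, -2].

w = [0, 1, -2]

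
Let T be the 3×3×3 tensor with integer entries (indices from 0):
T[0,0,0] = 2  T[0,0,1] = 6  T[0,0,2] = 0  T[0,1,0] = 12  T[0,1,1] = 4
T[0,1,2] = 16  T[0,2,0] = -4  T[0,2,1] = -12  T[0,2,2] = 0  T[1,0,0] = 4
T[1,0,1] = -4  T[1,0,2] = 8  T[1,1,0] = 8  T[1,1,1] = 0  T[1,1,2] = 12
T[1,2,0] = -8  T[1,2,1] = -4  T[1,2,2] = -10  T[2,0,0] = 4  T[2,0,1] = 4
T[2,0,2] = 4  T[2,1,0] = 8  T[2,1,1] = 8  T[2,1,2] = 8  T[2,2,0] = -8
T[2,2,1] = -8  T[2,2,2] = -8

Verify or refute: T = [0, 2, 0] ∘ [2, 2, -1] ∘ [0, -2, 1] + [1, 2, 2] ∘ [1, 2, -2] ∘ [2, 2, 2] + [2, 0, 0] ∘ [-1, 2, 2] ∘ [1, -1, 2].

Reconstruct entry (0,0,0) from the claimed factors: Σₗ aₗ[0]bₗ[0]cₗ[0] = (0)·(2)·(0) + (1)·(1)·(2) + (2)·(-1)·(1) = 0, but T[0,0,0] = 2. The claim is false.

No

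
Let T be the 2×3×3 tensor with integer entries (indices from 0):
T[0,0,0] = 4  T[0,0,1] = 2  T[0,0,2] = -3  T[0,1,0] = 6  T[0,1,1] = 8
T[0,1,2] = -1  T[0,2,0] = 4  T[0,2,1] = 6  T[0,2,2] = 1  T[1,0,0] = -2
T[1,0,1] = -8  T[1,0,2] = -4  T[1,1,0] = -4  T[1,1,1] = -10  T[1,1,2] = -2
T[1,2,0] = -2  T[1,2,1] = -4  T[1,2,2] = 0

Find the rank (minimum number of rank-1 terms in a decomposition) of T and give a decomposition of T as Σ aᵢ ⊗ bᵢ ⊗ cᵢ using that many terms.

Lower bound: the mode-3 unfolding of T (rows indexed by k, columns by (i,j) = (0,0), (0,1), (0,2), (1,0), (1,1), (1,2)) is [[4, 6, 4, -2, -4, -2], [2, 8, 6, -8, -10, -4], [-3, -1, 1, -4, -2, 0]].
There the 3×3 minor on rows k ∈ {0, 1, 2}, columns (i,j) ∈ {(0,0), (0,1), (0,2)} is det [[4, 6, 4], [2, 8, 6], [-3, -1, 1]] = 24 ≠ 0, so this unfolding has rank ≥ 3; CP rank is at least every unfolding rank, so rank(T) ≥ 3. (Unfolding ranks only ever bound the CP rank from below — rank(T) can be strictly larger than all of them — so the matching upper bound has to come from an explicit 3-term decomposition.)
Upper bound: T is a sum of 3 rank-1 terms, T = (1, -1) ⊗ (1, 2, 1) ⊗ (2, 4, 0) + (1, 0) ⊗ (1, 1, 1) ⊗ (2, 2, 1) + (1, 1) ⊗ (2, 1, 0) ⊗ (0, -2, -2) (one valid choice — decompositions are not unique — normalised so each a, b is primitive with positive first nonzero entry; check it by expanding all entries), so rank(T) ≤ 3.
These bounds meet, so rank(T) = 3.
Check entry T[0,2,0] = 4: (1)·(1)·(2) + (1)·(1)·(2) + (1)·(0)·(0) = 4.

rank(T) = 3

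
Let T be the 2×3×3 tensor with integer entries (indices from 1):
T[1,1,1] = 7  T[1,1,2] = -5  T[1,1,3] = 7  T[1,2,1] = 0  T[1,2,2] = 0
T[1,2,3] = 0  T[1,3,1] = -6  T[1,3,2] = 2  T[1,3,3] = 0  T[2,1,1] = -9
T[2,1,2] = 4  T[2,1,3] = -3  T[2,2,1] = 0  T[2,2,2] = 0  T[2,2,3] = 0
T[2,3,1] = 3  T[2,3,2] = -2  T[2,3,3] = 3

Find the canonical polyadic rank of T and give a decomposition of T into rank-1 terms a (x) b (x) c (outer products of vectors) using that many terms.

Lower bound: the mode-3 unfolding of T (rows indexed by k, columns by (i,j) = (1,1), (1,2), (1,3), (2,1), (2,2), (2,3)) is [[7, 0, -6, -9, 0, 3], [-5, 0, 2, 4, 0, -2], [7, 0, 0, -3, 0, 3]].
There the 3×3 minor on rows k ∈ {1, 2, 3}, columns (i,j) ∈ {(1,1), (1,3), (2,1)} is det [[7, -6, -9], [-5, 2, 4], [7, 0, -3]] = 6 ≠ 0, so this unfolding has rank ≥ 3; CP rank is at least every unfolding rank, so rank(T) ≥ 3. (Flattening ranks never certify an upper bound on CP rank; for that we must actually write T with 3 rank-1 terms.)
Upper bound: T is a sum of 3 rank-1 terms, T = [1, -1] (x) [2, 0, -1] (x) [4, -2, 2] + [1, 0] (x) [1, 0, 0] (x) [1, -1, 1] + [2, 1] (x) [1, 0, 1] (x) [-1, 0, 1] (written with every a and b primitive with positive leading entry and the scale carried by c; CP decompositions are not unique, and this one is verified by expanding entrywise), so rank(T) ≤ 3.
These bounds meet, so rank(T) = 3.

rank(T) = 3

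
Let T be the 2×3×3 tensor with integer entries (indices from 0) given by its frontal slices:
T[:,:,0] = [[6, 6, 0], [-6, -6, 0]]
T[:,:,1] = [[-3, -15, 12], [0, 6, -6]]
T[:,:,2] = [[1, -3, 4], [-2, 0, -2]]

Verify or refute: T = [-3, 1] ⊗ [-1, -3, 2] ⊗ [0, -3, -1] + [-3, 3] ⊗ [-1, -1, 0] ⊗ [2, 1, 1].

Reconstruct entry (0,0,1) from the claimed factors: Σₗ aₗ[0]bₗ[0]cₗ[1] = (-3)·(-1)·(-3) + (-3)·(-1)·(1) = -6, but T[0,0,1] = -3. The claim is false.

No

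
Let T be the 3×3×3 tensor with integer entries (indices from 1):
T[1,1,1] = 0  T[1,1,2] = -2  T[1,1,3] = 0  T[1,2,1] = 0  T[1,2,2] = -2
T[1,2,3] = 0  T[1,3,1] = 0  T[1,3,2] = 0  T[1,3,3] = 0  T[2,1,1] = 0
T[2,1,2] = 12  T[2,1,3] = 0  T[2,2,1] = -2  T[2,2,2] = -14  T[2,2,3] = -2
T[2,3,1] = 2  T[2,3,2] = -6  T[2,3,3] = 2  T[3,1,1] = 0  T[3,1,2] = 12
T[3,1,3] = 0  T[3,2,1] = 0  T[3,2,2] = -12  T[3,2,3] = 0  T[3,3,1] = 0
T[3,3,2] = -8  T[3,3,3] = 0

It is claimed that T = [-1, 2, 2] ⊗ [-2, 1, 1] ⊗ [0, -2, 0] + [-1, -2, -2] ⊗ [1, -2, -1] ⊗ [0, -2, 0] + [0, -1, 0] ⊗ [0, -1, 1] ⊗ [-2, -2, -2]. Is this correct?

Reconstruct entrywise from the claimed factors. For example, T[2,3,2] = -6 and Σₗ aₗ[2]bₗ[3]cₗ[2] = (2)·(1)·(-2) + (-2)·(-1)·(-2) + (-1)·(1)·(-2) = -6; checking all 27 entries, every one matches. The claim holds.

Yes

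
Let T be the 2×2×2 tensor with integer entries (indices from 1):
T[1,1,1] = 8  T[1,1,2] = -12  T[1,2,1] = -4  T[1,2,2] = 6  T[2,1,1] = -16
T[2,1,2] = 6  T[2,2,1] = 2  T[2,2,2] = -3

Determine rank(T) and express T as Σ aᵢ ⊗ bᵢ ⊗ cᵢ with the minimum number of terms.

rank(T) = 2

Lower bound: the mode-3 unfolding of T (rows indexed by k, columns by (i,j) = (1,1), (1,2), (2,1), (2,2)) is [[8, -4, -16, 2], [-12, 6, 6, -3]].
There the 2×2 minor on rows k ∈ {1, 2}, columns (i,j) ∈ {(1,1), (2,1)} is det [[8, -16], [-12, 6]] = -144 ≠ 0, so this unfolding has rank ≥ 2; CP rank is at least every unfolding rank, so rank(T) ≥ 2. (This is only a lower bound: in general the CP rank may exceed every unfolding rank, so we still need to exhibit 2 rank-1 terms summing to T.)
Upper bound — finding two terms. Write S_k = T[:,:,k] for the frontal slices: S₁ = [[8, -4], [-16, 2]], S₂ = [[-12, 6], [6, -3]].
If T = a₁ ⊗ b₁ ⊗ c₁ + a₂ ⊗ b₂ ⊗ c₂ then each S_k = c₁[k]·a₁b₁ᵀ + c₂[k]·a₂b₂ᵀ. S₁ and S₂ are linearly independent, so a₁b₁ᵀ and a₂b₂ᵀ must span the same plane of matrices: they are the rank-1 matrices of the form x·S₁ + y·S₂.
det(x·S₁ + y·S₂) is −48·x² + 72·xy = (-24)·(2·x − 3·y)(x), vanishing at (x:y) = (3:2) and (0:1).
M₁ = 3·S₁ + 2·S₂ = [[0, 0], [-36, 0]] = (-36)·[0, 1][1, 0]ᵀ and M₂ = S₂ = [[-12, 6], [6, -3]] = (-3)·[2, -1][2, -1]ᵀ, so take a₁ = [0, 1], b₁ = [1, 0], a₂ = [2, -1], b₂ = [2, -1].
Each slice is an integer combination of E₁ = a₁b₁ᵀ and E₂ = a₂b₂ᵀ: S₁ = −12·E₁ + 2·E₂, S₂ = −3·E₂; reading off coefficients, c₁ = [-12, 0] and c₂ = [2, -3].
Hence T = [0, 1] ⊗ [1, 0] ⊗ [-12, 0] + [2, -1] ⊗ [2, -1] ⊗ [2, -3], so rank(T) ≤ 2.
These bounds meet, so rank(T) = 2.
Check entry T[2,1,2] = 6: (1)·(1)·(0) + (-1)·(2)·(-3) = 6.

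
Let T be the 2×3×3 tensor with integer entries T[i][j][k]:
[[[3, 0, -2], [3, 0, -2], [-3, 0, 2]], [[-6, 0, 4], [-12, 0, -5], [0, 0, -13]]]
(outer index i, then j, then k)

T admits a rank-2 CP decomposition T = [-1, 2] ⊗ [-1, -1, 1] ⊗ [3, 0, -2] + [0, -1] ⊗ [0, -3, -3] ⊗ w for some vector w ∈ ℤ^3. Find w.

w = [-2, 0, -3]

Subtract the known terms from T to get the rank-1 residual R = [0, -1] ⊗ [0, -3, -3] ⊗ w, so R[i,j,k] = a[i]·b[j]·w[k]. Pick indices with nonzero a[1]·b[1] = (-1)·(-3) = 3. Only the fibre through (1,1,·) is needed: R[1,1,:] = T[1,1,:] − Σₗ aₗ[1]bₗ[1]cₗ = [-12, 0, -5] − (2)·(-1)·[3, 0, -2] = [-6, 0, -9]. Then w[k] = R[1,1,k] / 3 for each k, giving w = [-6, 0, -9] / 3 = [-2, 0, -3].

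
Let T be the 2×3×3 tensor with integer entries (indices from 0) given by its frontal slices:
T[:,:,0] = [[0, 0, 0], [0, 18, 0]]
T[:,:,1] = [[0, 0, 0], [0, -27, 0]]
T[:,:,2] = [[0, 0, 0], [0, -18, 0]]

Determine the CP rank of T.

Lower bound: T ≠ 0 (e.g. T[1,1,0] = 18), so rank(T) ≥ 1.
Upper bound: if T = a (x) b (x) c then every fibre of T is a multiple of the corresponding factor, so read the factors off the fibres through the nonzero entry T[1,1,0] = 18.
The mode-1 fibre T[:,1,0] = [0, 18] gives a = [0, 1] (primitive direction); the mode-2 fibre T[1,:,0] = [0, 18, 0] gives b = [0, 1, 0]; then c[k] = T[1,1,k] / (a[1]·b[1]) = [18, -27, -18] / 1 = [18, -27, -18].
Expanding [0, 1] (x) [0, 1, 0] (x) [18, -27, -18] reproduces all 18 entries of T, so T = [0, 1] (x) [0, 1, 0] (x) [18, -27, -18] and rank(T) ≤ 1.
These bounds meet, so rank(T) = 1.
Check entry T[0,1,0] = 0: (0)·(1)·(18) = 0.

1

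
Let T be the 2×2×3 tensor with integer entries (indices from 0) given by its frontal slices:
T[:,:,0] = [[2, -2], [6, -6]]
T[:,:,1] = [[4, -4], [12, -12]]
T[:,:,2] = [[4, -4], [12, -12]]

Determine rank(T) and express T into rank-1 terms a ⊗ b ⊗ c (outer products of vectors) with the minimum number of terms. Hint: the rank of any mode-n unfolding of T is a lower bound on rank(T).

Lower bound: T ≠ 0 (e.g. T[0,0,0] = 2), so rank(T) ≥ 1.
Upper bound: if T = a ⊗ b ⊗ c then every fibre of T is a multiple of the corresponding factor, so read the factors off the fibres through the nonzero entry T[0,0,0] = 2.
The mode-1 fibre T[:,0,0] = [2, 6] gives a = [1, 3] (primitive direction); the mode-2 fibre T[0,:,0] = [2, -2] gives b = [1, -1]; then c[k] = T[0,0,k] / (a[0]·b[0]) = [2, 4, 4] / 1 = [2, 4, 4].
Expanding [1, 3] ⊗ [1, -1] ⊗ [2, 4, 4] reproduces all 12 entries of T, so T = [1, 3] ⊗ [1, -1] ⊗ [2, 4, 4] and rank(T) ≤ 1.
These bounds meet, so rank(T) = 1.

rank(T) = 1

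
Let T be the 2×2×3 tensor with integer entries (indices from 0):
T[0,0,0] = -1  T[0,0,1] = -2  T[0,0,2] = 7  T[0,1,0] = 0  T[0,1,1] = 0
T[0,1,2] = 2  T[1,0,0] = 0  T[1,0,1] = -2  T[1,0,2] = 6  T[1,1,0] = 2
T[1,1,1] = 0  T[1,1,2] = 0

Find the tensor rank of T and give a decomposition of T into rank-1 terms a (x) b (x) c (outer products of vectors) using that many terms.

rank(T) = 3

Lower bound: the mode-3 unfolding of T (rows indexed by k, columns by (i,j) = (0,0), (0,1), (1,0), (1,1)) is [[-1, 0, 0, 2], [-2, 0, -2, 0], [7, 2, 6, 0]].
There the 3×3 minor on rows k ∈ {0, 1, 2}, columns (i,j) ∈ {(0,0), (0,1), (1,0)} is det [[-1, 0, 0], [-2, 0, -2], [7, 2, 6]] = -4 ≠ 0, so this unfolding has rank ≥ 3; CP rank is at least every unfolding rank, so rank(T) ≥ 3. (Unfolding ranks only ever bound the CP rank from below — rank(T) can be strictly larger than all of them — so the matching upper bound has to come from an explicit 3-term decomposition.)
Upper bound: T is a sum of 3 rank-1 terms, T = [1, 1] (x) [1, 0] (x) [0, -2, 4] + [1, 1] (x) [1, 1] (x) [-2, 0, 4] + [1, 2] (x) [1, 2] (x) [1, 0, -1] (one valid choice — decompositions are not unique — normalised so each a, b is primitive with positive first nonzero entry; check it by expanding all entries), so rank(T) ≤ 3.
These bounds meet, so rank(T) = 3.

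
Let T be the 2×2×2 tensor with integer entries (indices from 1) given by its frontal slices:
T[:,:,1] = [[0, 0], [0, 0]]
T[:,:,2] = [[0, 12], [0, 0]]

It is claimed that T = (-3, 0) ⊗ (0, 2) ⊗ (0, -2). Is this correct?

Reconstruct entrywise from the claimed factors. For example, T[2,1,1] = 0 and Σₗ aₗ[2]bₗ[1]cₗ[1] = (0)·(0)·(0) = 0; checking all 8 entries, every one matches. The claim holds.

Yes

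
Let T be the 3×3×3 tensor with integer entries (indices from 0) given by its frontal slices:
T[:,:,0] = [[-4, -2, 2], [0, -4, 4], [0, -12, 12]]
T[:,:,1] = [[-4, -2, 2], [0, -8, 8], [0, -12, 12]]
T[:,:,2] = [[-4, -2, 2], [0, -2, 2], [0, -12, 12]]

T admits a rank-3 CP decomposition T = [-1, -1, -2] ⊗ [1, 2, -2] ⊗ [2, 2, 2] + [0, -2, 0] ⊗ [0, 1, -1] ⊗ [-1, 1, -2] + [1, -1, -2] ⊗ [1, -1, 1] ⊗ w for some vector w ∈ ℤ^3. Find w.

Subtract the known terms from T to get the rank-1 residual R = [1, -1, -2] ⊗ [1, -1, 1] ⊗ w, so R[i,j,k] = a[i]·b[j]·w[k]. Pick indices with nonzero a[0]·b[0] = (1)·(1) = 1. Only the fibre through (0,0,·) is needed: R[0,0,:] = T[0,0,:] − Σₗ aₗ[0]bₗ[0]cₗ = [-4, -4, -4] − (-1)·(1)·[2, 2, 2] − (0)·(0)·[-1, 1, -2] = [-2, -2, -2]. Then w[k] = R[0,0,k] / 1 for each k, giving w = [-2, -2, -2] / 1 = [-2, -2, -2].

w = [-2, -2, -2]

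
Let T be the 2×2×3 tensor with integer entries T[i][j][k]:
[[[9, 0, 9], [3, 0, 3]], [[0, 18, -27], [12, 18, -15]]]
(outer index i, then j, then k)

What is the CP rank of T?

2

Lower bound: the mode-2 unfolding of T (rows indexed by j, columns by (i,k) = (0,0), (0,1), (0,2), (1,0), (1,1), (1,2)) is [[9, 0, 9, 0, 18, -27], [3, 0, 3, 12, 18, -15]].
There the 2×2 minor on rows j ∈ {0, 1}, columns (i,k) ∈ {(0,0), (1,0)} is det [[9, 0], [3, 12]] = 108 ≠ 0, so this unfolding has rank ≥ 2; CP rank is at least every unfolding rank, so rank(T) ≥ 2. (This is only a lower bound: in general the CP rank may exceed every unfolding rank, so we still need to exhibit 2 rank-1 terms summing to T.)
Upper bound — finding two terms. Write S_k = T[:,:,k] for the frontal slices: S₀ = [[9, 3], [0, 12]], S₁ = [[0, 0], [18, 18]], S₂ = [[9, 3], [-27, -15]].
If T = a₁ ⊗ b₁ ⊗ c₁ + a₂ ⊗ b₂ ⊗ c₂ then each S_k = c₁[k]·a₁b₁ᵀ + c₂[k]·a₂b₂ᵀ. S₀ and S₁ are linearly independent, so a₁b₁ᵀ and a₂b₂ᵀ must span the same plane of matrices: they are the rank-1 matrices of the form x·S₀ + y·S₁.
det(x·S₀ + y·S₁) is 108·x² + 108·xy = 108·(x + y)(x), vanishing at (x:y) = (1:-1) and (0:1).
M₁ = S₀ − S₁ = [[9, 3], [-18, -6]] = 3·[1, -2][3, 1]ᵀ and M₂ = S₁ = [[0, 0], [18, 18]] = 18·[0, 1][1, 1]ᵀ, so take a₁ = [1, -2], b₁ = [3, 1], a₂ = [0, 1], b₂ = [1, 1].
Each slice is an integer combination of E₁ = a₁b₁ᵀ and E₂ = a₂b₂ᵀ: S₀ = 3·E₁ + 18·E₂, S₁ = 18·E₂, S₂ = 3·E₁ − 9·E₂; reading off coefficients, c₁ = [3, 0, 3] and c₂ = [18, 18, -9].
Hence T = [1, -2] ⊗ [3, 1] ⊗ [3, 0, 3] + [0, 1] ⊗ [1, 1] ⊗ [18, 18, -9], so rank(T) ≤ 2.
These bounds meet, so rank(T) = 2.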